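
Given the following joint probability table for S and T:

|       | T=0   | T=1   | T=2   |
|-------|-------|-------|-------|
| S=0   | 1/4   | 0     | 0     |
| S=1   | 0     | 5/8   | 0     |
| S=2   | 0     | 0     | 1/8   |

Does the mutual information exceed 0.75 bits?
Marginal P(S) (row sums):
  P(S=0) = 1/4 + 0 + 0 = 1/4
  P(S=1) = 0 + 5/8 + 0 = 5/8
  P(S=2) = 0 + 0 + 1/8 = 1/8
Marginal P(T) (column sums):
  P(T=0) = 1/4 + 0 + 0 = 1/4
  P(T=1) = 0 + 5/8 + 0 = 5/8
  P(T=2) = 0 + 0 + 1/8 = 1/8

H(S) = -[(1/4)·log₂(1/4) + (5/8)·log₂(5/8) + (1/8)·log₂(1/8)]
  = 0.5000 + 0.4238 + 0.3750
  = 1.2988 bits
H(T) = -[(1/4)·log₂(1/4) + (5/8)·log₂(5/8) + (1/8)·log₂(1/8)]
  = 0.5000 + 0.4238 + 0.3750
  = 1.2988 bits
H(S,T) = -[(1/4)·log₂(1/4) + (5/8)·log₂(5/8) + (1/8)·log₂(1/8)]
  = 0.5000 + 0.4238 + 0.3750
  = 1.2988 bits

I(S;T) = H(S) + H(T) - H(S,T)
  = 1.2988 + 1.2988 - 1.2988
  = 1.2988 bits

Yes. I(S;T) = 1.2988 bits, which is > 0.75 bits.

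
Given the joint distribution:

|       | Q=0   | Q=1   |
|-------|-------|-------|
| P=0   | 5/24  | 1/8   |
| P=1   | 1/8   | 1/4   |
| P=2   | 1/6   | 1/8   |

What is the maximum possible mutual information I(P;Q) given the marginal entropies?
The upper bound on mutual information is I(P;Q) ≤ min(H(P), H(Q)).

Marginal P(P) (row sums):
  P(P=0) = 5/24 + 1/8 = 1/3
  P(P=1) = 1/8 + 1/4 = 3/8
  P(P=2) = 1/6 + 1/8 = 7/24
Marginal P(Q) (column sums):
  P(Q=0) = 5/24 + 1/8 + 1/6 = 1/2
  P(Q=1) = 1/8 + 1/4 + 1/8 = 1/2

H(P) = -[(1/3)·log₂(1/3) + (3/8)·log₂(3/8) + (7/24)·log₂(7/24)]
  = 0.5283 + 0.5306 + 0.5185
  = 1.5774 bits
H(Q) = -[(1/2)·log₂(1/2) + (1/2)·log₂(1/2)]
  = 0.5000 + 0.5000
  = 1.0000 bits

Maximum possible I(P;Q) = min(1.5774, 1.0000) = 1.0000 bits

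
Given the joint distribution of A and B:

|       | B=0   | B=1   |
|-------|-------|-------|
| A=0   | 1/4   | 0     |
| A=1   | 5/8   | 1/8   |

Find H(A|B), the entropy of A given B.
Marginal P(B) (column sums):
  P(B=0) = 1/4 + 5/8 = 7/8
  P(B=1) = 0 + 1/8 = 1/8

H(A|B) = -Σ P(A,B)·log₂ P(A|B), where P(A|B) = P(A,B) / P(B)
  (cells with P(A,B) = 0 contribute 0)
  (A=0,B=0): P(A|B) = (1/4)/(7/8) = 2/7;  -(1/4)·log₂(2/7) = 0.4518
  (A=1,B=0): P(A|B) = (5/8)/(7/8) = 5/7;  -(5/8)·log₂(5/7) = 0.3034
  (A=1,B=1): P(A|B) = (1/8)/(1/8) = 1;  -(1/8)·log₂(1) = 0.0000
H(A|B) = 0.4518 + 0.3034 + 0.0000
  = 0.7552 bits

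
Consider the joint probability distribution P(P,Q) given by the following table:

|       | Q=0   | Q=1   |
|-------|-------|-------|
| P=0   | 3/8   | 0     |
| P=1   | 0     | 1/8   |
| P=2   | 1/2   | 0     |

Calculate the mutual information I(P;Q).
Marginal P(P) (row sums):
  P(P=0) = 3/8 + 0 = 3/8
  P(P=1) = 0 + 1/8 = 1/8
  P(P=2) = 1/2 + 0 = 1/2
Marginal P(Q) (column sums):
  P(Q=0) = 3/8 + 0 + 1/2 = 7/8
  P(Q=1) = 0 + 1/8 + 0 = 1/8

H(P) = -[(3/8)·log₂(3/8) + (1/8)·log₂(1/8) + (1/2)·log₂(1/2)]
  = 0.5306 + 0.3750 + 0.5000
  = 1.4056 bits
H(Q) = -[(7/8)·log₂(7/8) + (1/8)·log₂(1/8)]
  = 0.1686 + 0.3750
  = 0.5436 bits
H(P,Q) = -[(3/8)·log₂(3/8) + (1/8)·log₂(1/8) + (1/2)·log₂(1/2)]
  = 0.5306 + 0.3750 + 0.5000
  = 1.4056 bits

I(P;Q) = H(P) + H(Q) - H(P,Q)
  = 1.4056 + 0.5436 - 1.4056
  = 0.5436 bits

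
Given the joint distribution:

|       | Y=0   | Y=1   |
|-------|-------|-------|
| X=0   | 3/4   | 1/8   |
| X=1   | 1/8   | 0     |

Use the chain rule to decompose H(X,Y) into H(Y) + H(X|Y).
By the chain rule: H(X,Y) = H(Y) + H(X|Y)

Marginal P(Y) (column sums):
  P(Y=0) = 3/4 + 1/8 = 7/8
  P(Y=1) = 1/8 + 0 = 1/8
H(Y) = -[(7/8)·log₂(7/8) + (1/8)·log₂(1/8)]
  = 0.1686 + 0.3750
  = 0.5436 bits
H(X|Y) = -Σ P(X,Y)·log₂ P(X|Y), where P(X|Y) = P(X,Y) / P(Y)
  (cells with P(X,Y) = 0 contribute 0)
  (X=0,Y=0): P(X|Y) = (3/4)/(7/8) = 6/7;  -(3/4)·log₂(6/7) = 0.1668
  (X=0,Y=1): P(X|Y) = (1/8)/(1/8) = 1;  -(1/8)·log₂(1) = 0.0000
  (X=1,Y=0): P(X|Y) = (1/8)/(7/8) = 1/7;  -(1/8)·log₂(1/7) = 0.3509
H(X|Y) = 0.1668 + 0.0000 + 0.3509
  = 0.5177 bits

H(X,Y) = H(Y) + H(X|Y) = 0.5436 + 0.5177 = 1.0613 bits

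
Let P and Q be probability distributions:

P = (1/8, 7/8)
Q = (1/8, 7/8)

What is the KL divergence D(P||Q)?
D(P||Q) = Σ P(i) log₂(P(i)/Q(i))
  i=0: (1/8) × log₂((1/8)/(1/8)) = (1/8) × log₂(1) = 0.0000
  i=1: (7/8) × log₂((7/8)/(7/8)) = (7/8) × log₂(1) = 0.0000
D(P||Q) = 0.0000 + 0.0000
  = 0.0000 bits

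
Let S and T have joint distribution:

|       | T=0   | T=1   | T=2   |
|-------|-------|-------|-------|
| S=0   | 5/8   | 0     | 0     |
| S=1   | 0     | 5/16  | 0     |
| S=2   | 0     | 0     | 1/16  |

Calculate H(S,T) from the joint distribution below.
H(S,T) = -Σ P(S,T) log₂ P(S,T), summed over the non-zero cells:
H(S,T) = -[(5/8)·log₂(5/8) + (5/16)·log₂(5/16) + (1/16)·log₂(1/16)]
  = 0.4238 + 0.5244 + 0.2500
  = 1.1982 bits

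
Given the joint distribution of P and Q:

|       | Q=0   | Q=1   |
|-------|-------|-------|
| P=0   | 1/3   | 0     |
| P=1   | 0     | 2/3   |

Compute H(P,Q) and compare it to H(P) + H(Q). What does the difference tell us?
Marginal P(P) (row sums):
  P(P=0) = 1/3 + 0 = 1/3
  P(P=1) = 0 + 2/3 = 2/3
Marginal P(Q) (column sums):
  P(Q=0) = 1/3 + 0 = 1/3
  P(Q=1) = 0 + 2/3 = 2/3

H(P,Q) = -[(1/3)·log₂(1/3) + (2/3)·log₂(2/3)]
  = 0.5283 + 0.3900
  = 0.9183 bits
H(P) = -[(1/3)·log₂(1/3) + (2/3)·log₂(2/3)]
  = 0.5283 + 0.3900
  = 0.9183 bits
H(Q) = -[(1/3)·log₂(1/3) + (2/3)·log₂(2/3)]
  = 0.5283 + 0.3900
  = 0.9183 bits

H(P) + H(Q) = 0.9183 + 0.9183 = 1.8366 bits
Difference: H(P) + H(Q) - H(P,Q) = 1.8366 - 0.9183 = 0.9183 bits = I(P;Q)

The difference is the mutual information; it is positive here, so P and Q are dependent (knowing one reduces uncertainty about the other by 0.9183 bits).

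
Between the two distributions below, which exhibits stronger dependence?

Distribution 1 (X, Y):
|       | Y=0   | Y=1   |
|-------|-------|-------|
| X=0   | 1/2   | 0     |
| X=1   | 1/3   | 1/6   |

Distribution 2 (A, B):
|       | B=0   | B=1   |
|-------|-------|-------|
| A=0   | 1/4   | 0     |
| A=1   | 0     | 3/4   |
Distribution 1 (X, Y):
Marginal P(X) (row sums):
  P(X=0) = 1/2 + 0 = 1/2
  P(X=1) = 1/3 + 1/6 = 1/2
Marginal P(Y) (column sums):
  P(Y=0) = 1/2 + 1/3 = 5/6
  P(Y=1) = 0 + 1/6 = 1/6

H(X) = -[(1/2)·log₂(1/2) + (1/2)·log₂(1/2)]
  = 0.5000 + 0.5000
  = 1.0000 bits
H(Y) = -[(5/6)·log₂(5/6) + (1/6)·log₂(1/6)]
  = 0.2192 + 0.4308
  = 0.6500 bits
H(X,Y) = -[(1/2)·log₂(1/2) + (1/3)·log₂(1/3) + (1/6)·log₂(1/6)]
  = 0.5000 + 0.5283 + 0.4308
  = 1.4591 bits

I(X;Y) = H(X) + H(Y) - H(X,Y)
  = 1.0000 + 0.6500 - 1.4591
  = 0.1909 bits

Distribution 2 (A, B):
Marginal P(A) (row sums):
  P(A=0) = 1/4 + 0 = 1/4
  P(A=1) = 0 + 3/4 = 3/4
Marginal P(B) (column sums):
  P(B=0) = 1/4 + 0 = 1/4
  P(B=1) = 0 + 3/4 = 3/4

H(A) = -[(1/4)·log₂(1/4) + (3/4)·log₂(3/4)]
  = 0.5000 + 0.3113
  = 0.8113 bits
H(B) = -[(1/4)·log₂(1/4) + (3/4)·log₂(3/4)]
  = 0.5000 + 0.3113
  = 0.8113 bits
H(A,B) = -[(1/4)·log₂(1/4) + (3/4)·log₂(3/4)]
  = 0.5000 + 0.3113
  = 0.8113 bits

I(A;B) = H(A) + H(B) - H(A,B)
  = 0.8113 + 0.8113 - 0.8113
  = 0.8113 bits

I(A;B) = 0.8113 bits > I(X;Y) = 0.1909 bits, so (A, B) has the higher mutual information (stronger dependence).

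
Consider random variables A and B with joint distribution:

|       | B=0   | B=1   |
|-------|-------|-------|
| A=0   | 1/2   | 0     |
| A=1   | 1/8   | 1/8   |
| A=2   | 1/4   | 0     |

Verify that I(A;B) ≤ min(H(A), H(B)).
Marginal P(A) (row sums):
  P(A=0) = 1/2 + 0 = 1/2
  P(A=1) = 1/8 + 1/8 = 1/4
  P(A=2) = 1/4 + 0 = 1/4
Marginal P(B) (column sums):
  P(B=0) = 1/2 + 1/8 + 1/4 = 7/8
  P(B=1) = 0 + 1/8 + 0 = 1/8

H(A) = -[(1/2)·log₂(1/2) + (1/4)·log₂(1/4) + (1/4)·log₂(1/4)]
  = 0.5000 + 0.5000 + 0.5000
  = 1.5000 bits
H(B) = -[(7/8)·log₂(7/8) + (1/8)·log₂(1/8)]
  = 0.1686 + 0.3750
  = 0.5436 bits
H(A,B) = -[(1/2)·log₂(1/2) + (1/8)·log₂(1/8) + (1/8)·log₂(1/8) + (1/4)·log₂(1/4)]
  = 0.5000 + 0.3750 + 0.3750 + 0.5000
  = 1.7500 bits

I(A;B) = H(A) + H(B) - H(A,B)
  = 1.5000 + 0.5436 - 1.7500
  = 0.2936 bits

min(H(A), H(B)) = min(1.5000, 0.5436) = 0.5436 bits
Since 0.2936 ≤ 0.5436, the bound is satisfied ✓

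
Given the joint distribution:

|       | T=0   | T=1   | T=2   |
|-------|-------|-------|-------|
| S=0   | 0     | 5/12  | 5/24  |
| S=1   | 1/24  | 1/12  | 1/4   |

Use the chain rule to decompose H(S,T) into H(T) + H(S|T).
By the chain rule: H(S,T) = H(T) + H(S|T)

Marginal P(T) (column sums):
  P(T=0) = 0 + 1/24 = 1/24
  P(T=1) = 5/12 + 1/12 = 1/2
  P(T=2) = 5/24 + 1/4 = 11/24
H(T) = -[(1/24)·log₂(1/24) + (1/2)·log₂(1/2) + (11/24)·log₂(11/24)]
  = 0.1910 + 0.5000 + 0.5159
  = 1.2069 bits
H(S|T) = -Σ P(S,T)·log₂ P(S|T), where P(S|T) = P(S,T) / P(T)
  (cells with P(S,T) = 0 contribute 0)
  (S=0,T=1): P(S|T) = (5/12)/(1/2) = 5/6;  -(5/12)·log₂(5/6) = 0.1096
  (S=0,T=2): P(S|T) = (5/24)/(11/24) = 5/11;  -(5/24)·log₂(5/11) = 0.2370
  (S=1,T=0): P(S|T) = (1/24)/(1/24) = 1;  -(1/24)·log₂(1) = 0.0000
  (S=1,T=1): P(S|T) = (1/12)/(1/2) = 1/6;  -(1/12)·log₂(1/6) = 0.2154
  (S=1,T=2): P(S|T) = (1/4)/(11/24) = 6/11;  -(1/4)·log₂(6/11) = 0.2186
H(S|T) = 0.1096 + 0.2370 + 0.0000 + 0.2154 + 0.2186
  = 0.7806 bits

H(S,T) = H(T) + H(S|T) = 1.2069 + 0.7806 = 1.9875 bits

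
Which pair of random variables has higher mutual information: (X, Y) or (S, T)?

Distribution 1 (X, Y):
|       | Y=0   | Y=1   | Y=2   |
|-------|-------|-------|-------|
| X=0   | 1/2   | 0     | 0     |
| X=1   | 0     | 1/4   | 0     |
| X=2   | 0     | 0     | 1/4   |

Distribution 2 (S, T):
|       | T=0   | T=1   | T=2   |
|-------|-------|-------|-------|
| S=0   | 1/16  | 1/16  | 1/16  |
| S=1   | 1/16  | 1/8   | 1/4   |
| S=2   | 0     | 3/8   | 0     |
Distribution 1 (X, Y):
Marginal P(X) (row sums):
  P(X=0) = 1/2 + 0 + 0 = 1/2
  P(X=1) = 0 + 1/4 + 0 = 1/4
  P(X=2) = 0 + 0 + 1/4 = 1/4
Marginal P(Y) (column sums):
  P(Y=0) = 1/2 + 0 + 0 = 1/2
  P(Y=1) = 0 + 1/4 + 0 = 1/4
  P(Y=2) = 0 + 0 + 1/4 = 1/4

H(X) = -[(1/2)·log₂(1/2) + (1/4)·log₂(1/4) + (1/4)·log₂(1/4)]
  = 0.5000 + 0.5000 + 0.5000
  = 1.5000 bits
H(Y) = -[(1/2)·log₂(1/2) + (1/4)·log₂(1/4) + (1/4)·log₂(1/4)]
  = 0.5000 + 0.5000 + 0.5000
  = 1.5000 bits
H(X,Y) = -[(1/2)·log₂(1/2) + (1/4)·log₂(1/4) + (1/4)·log₂(1/4)]
  = 0.5000 + 0.5000 + 0.5000
  = 1.5000 bits

I(X;Y) = H(X) + H(Y) - H(X,Y)
  = 1.5000 + 1.5000 - 1.5000
  = 1.5000 bits

Distribution 2 (S, T):
Marginal P(S) (row sums):
  P(S=0) = 1/16 + 1/16 + 1/16 = 3/16
  P(S=1) = 1/16 + 1/8 + 1/4 = 7/16
  P(S=2) = 0 + 3/8 + 0 = 3/8
Marginal P(T) (column sums):
  P(T=0) = 1/16 + 1/16 + 0 = 1/8
  P(T=1) = 1/16 + 1/8 + 3/8 = 9/16
  P(T=2) = 1/16 + 1/4 + 0 = 5/16

H(S) = -[(3/16)·log₂(3/16) + (7/16)·log₂(7/16) + (3/8)·log₂(3/8)]
  = 0.4528 + 0.5218 + 0.5306
  = 1.5052 bits
H(T) = -[(1/8)·log₂(1/8) + (9/16)·log₂(9/16) + (5/16)·log₂(5/16)]
  = 0.3750 + 0.4669 + 0.5244
  = 1.3663 bits
H(S,T) = -[(1/16)·log₂(1/16) + (1/16)·log₂(1/16) + (1/16)·log₂(1/16) + (1/16)·log₂(1/16) + (1/8)·log₂(1/8) + (1/4)·log₂(1/4) + (3/8)·log₂(3/8)]
  = 0.2500 + 0.2500 + 0.2500 + 0.2500 + 0.3750 + 0.5000 + 0.5306
  = 2.4056 bits

I(S;T) = H(S) + H(T) - H(S,T)
  = 1.5052 + 1.3663 - 2.4056
  = 0.4659 bits

I(X;Y) = 1.5000 bits > I(S;T) = 0.4659 bits, so (X, Y) has the higher mutual information (stronger dependence).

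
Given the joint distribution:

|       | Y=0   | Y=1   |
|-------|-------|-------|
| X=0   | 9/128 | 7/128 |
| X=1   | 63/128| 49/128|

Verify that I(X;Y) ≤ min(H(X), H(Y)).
Marginal P(X) (row sums):
  P(X=0) = 9/128 + 7/128 = 1/8
  P(X=1) = 63/128 + 49/128 = 7/8
Marginal P(Y) (column sums):
  P(Y=0) = 9/128 + 63/128 = 9/16
  P(Y=1) = 7/128 + 49/128 = 7/16

H(X) = -[(1/8)·log₂(1/8) + (7/8)·log₂(7/8)]
  = 0.3750 + 0.1686
  = 0.5436 bits
H(Y) = -[(9/16)·log₂(9/16) + (7/16)·log₂(7/16)]
  = 0.4669 + 0.5218
  = 0.9887 bits
H(X,Y) = -[(9/128)·log₂(9/128) + (7/128)·log₂(7/128) + (63/128)·log₂(63/128) + (49/128)·log₂(49/128)]
  = 0.2693 + 0.2293 + 0.5034 + 0.5303
  = 1.5323 bits

I(X;Y) = H(X) + H(Y) - H(X,Y)
  = 0.5436 + 0.9887 - 1.5323
  = 0.0000 bits

min(H(X), H(Y)) = min(0.5436, 0.9887) = 0.5436 bits
Since 0.0000 ≤ 0.5436, the bound is satisfied ✓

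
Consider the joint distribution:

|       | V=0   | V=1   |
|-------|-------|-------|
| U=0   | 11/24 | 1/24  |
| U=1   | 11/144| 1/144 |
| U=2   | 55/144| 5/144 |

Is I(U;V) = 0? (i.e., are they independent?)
Marginal P(U) (row sums):
  P(U=0) = 11/24 + 1/24 = 1/2
  P(U=1) = 11/144 + 1/144 = 1/12
  P(U=2) = 55/144 + 5/144 = 5/12
Marginal P(V) (column sums):
  P(V=0) = 11/24 + 11/144 + 55/144 = 11/12
  P(V=1) = 1/24 + 1/144 + 5/144 = 1/12

U and V are independent iff P(U=i,V=j) = P(U=i)·P(V=j) for every cell.
  P(U=0)·P(V=0) = 1/2 × 11/12 = 11/24 = P(U=0,V=0) ✓
  P(U=0)·P(V=1) = 1/2 × 1/12 = 1/24 = P(U=0,V=1) ✓
  P(U=1)·P(V=0) = 1/12 × 11/12 = 11/144 = P(U=1,V=0) ✓
  P(U=1)·P(V=1) = 1/12 × 1/12 = 1/144 = P(U=1,V=1) ✓
  P(U=2)·P(V=0) = 5/12 × 11/12 = 55/144 = P(U=2,V=0) ✓
  P(U=2)·P(V=1) = 5/12 × 1/12 = 5/144 = P(U=2,V=1) ✓

Yes, U and V are independent: every cell factors, so I(U;V) = 0 bits.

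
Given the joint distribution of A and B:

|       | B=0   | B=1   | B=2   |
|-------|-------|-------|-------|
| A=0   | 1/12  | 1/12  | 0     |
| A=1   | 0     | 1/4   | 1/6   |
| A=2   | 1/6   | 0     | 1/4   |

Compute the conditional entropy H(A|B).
Marginal P(B) (column sums):
  P(B=0) = 1/12 + 0 + 1/6 = 1/4
  P(B=1) = 1/12 + 1/4 + 0 = 1/3
  P(B=2) = 0 + 1/6 + 1/4 = 5/12

H(A|B) = -Σ P(A,B)·log₂ P(A|B), where P(A|B) = P(A,B) / P(B)
  (cells with P(A,B) = 0 contribute 0)
  (A=0,B=0): P(A|B) = (1/12)/(1/4) = 1/3;  -(1/12)·log₂(1/3) = 0.1321
  (A=0,B=1): P(A|B) = (1/12)/(1/3) = 1/4;  -(1/12)·log₂(1/4) = 0.1667
  (A=1,B=1): P(A|B) = (1/4)/(1/3) = 3/4;  -(1/4)·log₂(3/4) = 0.1038
  (A=1,B=2): P(A|B) = (1/6)/(5/12) = 2/5;  -(1/6)·log₂(2/5) = 0.2203
  (A=2,B=0): P(A|B) = (1/6)/(1/4) = 2/3;  -(1/6)·log₂(2/3) = 0.0975
  (A=2,B=2): P(A|B) = (1/4)/(5/12) = 3/5;  -(1/4)·log₂(3/5) = 0.1842
H(A|B) = 0.1321 + 0.1667 + 0.1038 + 0.2203 + 0.0975 + 0.1842
  = 0.9046 bits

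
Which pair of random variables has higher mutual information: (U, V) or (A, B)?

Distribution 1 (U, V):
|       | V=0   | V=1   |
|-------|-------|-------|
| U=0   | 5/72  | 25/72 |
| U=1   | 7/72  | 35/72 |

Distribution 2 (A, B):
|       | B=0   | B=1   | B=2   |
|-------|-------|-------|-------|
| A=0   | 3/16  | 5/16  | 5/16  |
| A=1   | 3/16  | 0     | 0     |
Distribution 1 (U, V):
Marginal P(U) (row sums):
  P(U=0) = 5/72 + 25/72 = 5/12
  P(U=1) = 7/72 + 35/72 = 7/12
Marginal P(V) (column sums):
  P(V=0) = 5/72 + 7/72 = 1/6
  P(V=1) = 25/72 + 35/72 = 5/6

H(U) = -[(5/12)·log₂(5/12) + (7/12)·log₂(7/12)]
  = 0.5263 + 0.4536
  = 0.9799 bits
H(V) = -[(1/6)·log₂(1/6) + (5/6)·log₂(5/6)]
  = 0.4308 + 0.2192
  = 0.6500 bits
H(U,V) = -[(5/72)·log₂(5/72) + (25/72)·log₂(25/72) + (7/72)·log₂(7/72) + (35/72)·log₂(35/72)]
  = 0.2672 + 0.5299 + 0.3269 + 0.5059
  = 1.6299 bits

I(U;V) = H(U) + H(V) - H(U,V)
  = 0.9799 + 0.6500 - 1.6299
  = 0.0000 bits

Distribution 2 (A, B):
Marginal P(A) (row sums):
  P(A=0) = 3/16 + 5/16 + 5/16 = 13/16
  P(A=1) = 3/16 + 0 + 0 = 3/16
Marginal P(B) (column sums):
  P(B=0) = 3/16 + 3/16 = 3/8
  P(B=1) = 5/16 + 0 = 5/16
  P(B=2) = 5/16 + 0 = 5/16

H(A) = -[(13/16)·log₂(13/16) + (3/16)·log₂(3/16)]
  = 0.2434 + 0.4528
  = 0.6962 bits
H(B) = -[(3/8)·log₂(3/8) + (5/16)·log₂(5/16) + (5/16)·log₂(5/16)]
  = 0.5306 + 0.5244 + 0.5244
  = 1.5794 bits
H(A,B) = -[(3/16)·log₂(3/16) + (5/16)·log₂(5/16) + (5/16)·log₂(5/16) + (3/16)·log₂(3/16)]
  = 0.4528 + 0.5244 + 0.5244 + 0.4528
  = 1.9544 bits

I(A;B) = H(A) + H(B) - H(A,B)
  = 0.6962 + 1.5794 - 1.9544
  = 0.3212 bits

I(A;B) = 0.3212 bits > I(U;V) = 0.0000 bits, so (A, B) has the higher mutual information (stronger dependence).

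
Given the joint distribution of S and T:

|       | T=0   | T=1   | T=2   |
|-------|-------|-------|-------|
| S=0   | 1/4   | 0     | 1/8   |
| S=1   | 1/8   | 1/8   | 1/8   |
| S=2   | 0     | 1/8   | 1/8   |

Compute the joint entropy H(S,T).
H(S,T) = -Σ P(S,T) log₂ P(S,T), summed over the non-zero cells:
H(S,T) = -[(1/4)·log₂(1/4) + (1/8)·log₂(1/8) + (1/8)·log₂(1/8) + (1/8)·log₂(1/8) + (1/8)·log₂(1/8) + (1/8)·log₂(1/8) + (1/8)·log₂(1/8)]
  = 0.5000 + 0.3750 + 0.3750 + 0.3750 + 0.3750 + 0.3750 + 0.3750
  = 2.7500 bits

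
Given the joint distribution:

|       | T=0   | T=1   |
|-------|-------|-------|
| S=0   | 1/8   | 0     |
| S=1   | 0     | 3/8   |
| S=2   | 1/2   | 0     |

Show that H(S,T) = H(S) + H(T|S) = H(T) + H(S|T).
Marginal P(S) (row sums):
  P(S=0) = 1/8 + 0 = 1/8
  P(S=1) = 0 + 3/8 = 3/8
  P(S=2) = 1/2 + 0 = 1/2
Marginal P(T) (column sums):
  P(T=0) = 1/8 + 0 + 1/2 = 5/8
  P(T=1) = 0 + 3/8 + 0 = 3/8

Decomposition 1: H(S) + H(T|S)
H(S) = -[(1/8)·log₂(1/8) + (3/8)·log₂(3/8) + (1/2)·log₂(1/2)]
  = 0.3750 + 0.5306 + 0.5000
  = 1.4056 bits
H(T|S) = -Σ P(S,T)·log₂ P(T|S), where P(T|S) = P(S,T) / P(S)
  (cells with P(S,T) = 0 contribute 0)
  (S=0,T=0): P(T|S) = (1/8)/(1/8) = 1;  -(1/8)·log₂(1) = 0.0000
  (S=1,T=1): P(T|S) = (3/8)/(3/8) = 1;  -(3/8)·log₂(1) = 0.0000
  (S=2,T=0): P(T|S) = (1/2)/(1/2) = 1;  -(1/2)·log₂(1) = 0.0000
H(T|S) = 0.0000 + 0.0000 + 0.0000
  = 0.0000 bits
H(S) + H(T|S) = 1.4056 + 0.0000 = 1.4056 bits

Decomposition 2: H(T) + H(S|T)
H(T) = -[(5/8)·log₂(5/8) + (3/8)·log₂(3/8)]
  = 0.4238 + 0.5306
  = 0.9544 bits
H(S|T) = -Σ P(S,T)·log₂ P(S|T), where P(S|T) = P(S,T) / P(T)
  (cells with P(S,T) = 0 contribute 0)
  (S=0,T=0): P(S|T) = (1/8)/(5/8) = 1/5;  -(1/8)·log₂(1/5) = 0.2902
  (S=1,T=1): P(S|T) = (3/8)/(3/8) = 1;  -(3/8)·log₂(1) = 0.0000
  (S=2,T=0): P(S|T) = (1/2)/(5/8) = 4/5;  -(1/2)·log₂(4/5) = 0.1610
H(S|T) = 0.2902 + 0.0000 + 0.1610
  = 0.4512 bits
H(T) + H(S|T) = 0.9544 + 0.4512 = 1.4056 bits

Direct computation of the joint entropy:
H(S,T) = -[(1/8)·log₂(1/8) + (3/8)·log₂(3/8) + (1/2)·log₂(1/2)]
  = 0.3750 + 0.5306 + 0.5000
  = 1.4056 bits

All three agree: H(S,T) = 1.4056 bits ✓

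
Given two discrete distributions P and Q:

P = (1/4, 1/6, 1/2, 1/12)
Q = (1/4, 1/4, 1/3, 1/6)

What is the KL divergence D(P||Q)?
D(P||Q) = Σ P(i) log₂(P(i)/Q(i))
  i=0: (1/4) × log₂((1/4)/(1/4)) = (1/4) × log₂(1) = 0.0000
  i=1: (1/6) × log₂((1/6)/(1/4)) = (1/6) × log₂(2/3) = -0.0975
  i=2: (1/2) × log₂((1/2)/(1/3)) = (1/2) × log₂(3/2) = 0.2925
  i=3: (1/12) × log₂((1/12)/(1/6)) = (1/12) × log₂(1/2) = -0.0833
D(P||Q) = 0.0000 - 0.0975 + 0.2925 - 0.0833
  = 0.1117 bits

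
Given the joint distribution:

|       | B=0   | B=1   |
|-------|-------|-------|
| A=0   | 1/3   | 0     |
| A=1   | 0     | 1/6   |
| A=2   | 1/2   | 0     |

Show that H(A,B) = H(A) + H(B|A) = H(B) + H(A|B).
Marginal P(A) (row sums):
  P(A=0) = 1/3 + 0 = 1/3
  P(A=1) = 0 + 1/6 = 1/6
  P(A=2) = 1/2 + 0 = 1/2
Marginal P(B) (column sums):
  P(B=0) = 1/3 + 0 + 1/2 = 5/6
  P(B=1) = 0 + 1/6 + 0 = 1/6

Decomposition 1: H(A) + H(B|A)
H(A) = -[(1/3)·log₂(1/3) + (1/6)·log₂(1/6) + (1/2)·log₂(1/2)]
  = 0.5283 + 0.4308 + 0.5000
  = 1.4591 bits
H(B|A) = -Σ P(A,B)·log₂ P(B|A), where P(B|A) = P(A,B) / P(A)
  (cells with P(A,B) = 0 contribute 0)
  (A=0,B=0): P(B|A) = (1/3)/(1/3) = 1;  -(1/3)·log₂(1) = 0.0000
  (A=1,B=1): P(B|A) = (1/6)/(1/6) = 1;  -(1/6)·log₂(1) = 0.0000
  (A=2,B=0): P(B|A) = (1/2)/(1/2) = 1;  -(1/2)·log₂(1) = 0.0000
H(B|A) = 0.0000 + 0.0000 + 0.0000
  = 0.0000 bits
H(A) + H(B|A) = 1.4591 + 0.0000 = 1.4591 bits

Decomposition 2: H(B) + H(A|B)
H(B) = -[(5/6)·log₂(5/6) + (1/6)·log₂(1/6)]
  = 0.2192 + 0.4308
  = 0.6500 bits
H(A|B) = -Σ P(A,B)·log₂ P(A|B), where P(A|B) = P(A,B) / P(B)
  (cells with P(A,B) = 0 contribute 0)
  (A=0,B=0): P(A|B) = (1/3)/(5/6) = 2/5;  -(1/3)·log₂(2/5) = 0.4406
  (A=1,B=1): P(A|B) = (1/6)/(1/6) = 1;  -(1/6)·log₂(1) = 0.0000
  (A=2,B=0): P(A|B) = (1/2)/(5/6) = 3/5;  -(1/2)·log₂(3/5) = 0.3685
H(A|B) = 0.4406 + 0.0000 + 0.3685
  = 0.8091 bits
H(B) + H(A|B) = 0.6500 + 0.8091 = 1.4591 bits

Direct computation of the joint entropy:
H(A,B) = -[(1/3)·log₂(1/3) + (1/6)·log₂(1/6) + (1/2)·log₂(1/2)]
  = 0.5283 + 0.4308 + 0.5000
  = 1.4591 bits

All three agree: H(A,B) = 1.4591 bits ✓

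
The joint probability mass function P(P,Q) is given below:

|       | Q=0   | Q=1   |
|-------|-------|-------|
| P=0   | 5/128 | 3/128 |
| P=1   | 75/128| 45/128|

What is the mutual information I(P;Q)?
Marginal P(P) (row sums):
  P(P=0) = 5/128 + 3/128 = 1/16
  P(P=1) = 75/128 + 45/128 = 15/16
Marginal P(Q) (column sums):
  P(Q=0) = 5/128 + 75/128 = 5/8
  P(Q=1) = 3/128 + 45/128 = 3/8

H(P) = -[(1/16)·log₂(1/16) + (15/16)·log₂(15/16)]
  = 0.2500 + 0.0873
  = 0.3373 bits
H(Q) = -[(5/8)·log₂(5/8) + (3/8)·log₂(3/8)]
  = 0.4238 + 0.5306
  = 0.9544 bits
H(P,Q) = -[(5/128)·log₂(5/128) + (3/128)·log₂(3/128) + (75/128)·log₂(75/128) + (45/128)·log₂(45/128)]
  = 0.1827 + 0.1269 + 0.4519 + 0.5302
  = 1.2917 bits

I(P;Q) = H(P) + H(Q) - H(P,Q)
  = 0.3373 + 0.9544 - 1.2917
  = 0.0000 bits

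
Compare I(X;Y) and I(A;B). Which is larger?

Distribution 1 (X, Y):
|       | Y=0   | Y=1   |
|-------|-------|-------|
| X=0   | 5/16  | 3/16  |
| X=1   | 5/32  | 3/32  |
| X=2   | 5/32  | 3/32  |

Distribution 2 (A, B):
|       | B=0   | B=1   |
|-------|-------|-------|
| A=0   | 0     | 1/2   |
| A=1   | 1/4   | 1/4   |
Distribution 1 (X, Y):
Marginal P(X) (row sums):
  P(X=0) = 5/16 + 3/16 = 1/2
  P(X=1) = 5/32 + 3/32 = 1/4
  P(X=2) = 5/32 + 3/32 = 1/4
Marginal P(Y) (column sums):
  P(Y=0) = 5/16 + 5/32 + 5/32 = 5/8
  P(Y=1) = 3/16 + 3/32 + 3/32 = 3/8

H(X) = -[(1/2)·log₂(1/2) + (1/4)·log₂(1/4) + (1/4)·log₂(1/4)]
  = 0.5000 + 0.5000 + 0.5000
  = 1.5000 bits
H(Y) = -[(5/8)·log₂(5/8) + (3/8)·log₂(3/8)]
  = 0.4238 + 0.5306
  = 0.9544 bits
H(X,Y) = -[(5/16)·log₂(5/16) + (3/16)·log₂(3/16) + (5/32)·log₂(5/32) + (3/32)·log₂(3/32) + (5/32)·log₂(5/32) + (3/32)·log₂(3/32)]
  = 0.5244 + 0.4528 + 0.4184 + 0.3202 + 0.4184 + 0.3202
  = 2.4544 bits

I(X;Y) = H(X) + H(Y) - H(X,Y)
  = 1.5000 + 0.9544 - 2.4544
  = 0.0000 bits

Distribution 2 (A, B):
Marginal P(A) (row sums):
  P(A=0) = 0 + 1/2 = 1/2
  P(A=1) = 1/4 + 1/4 = 1/2
Marginal P(B) (column sums):
  P(B=0) = 0 + 1/4 = 1/4
  P(B=1) = 1/2 + 1/4 = 3/4

H(A) = -[(1/2)·log₂(1/2) + (1/2)·log₂(1/2)]
  = 0.5000 + 0.5000
  = 1.0000 bits
H(B) = -[(1/4)·log₂(1/4) + (3/4)·log₂(3/4)]
  = 0.5000 + 0.3113
  = 0.8113 bits
H(A,B) = -[(1/2)·log₂(1/2) + (1/4)·log₂(1/4) + (1/4)·log₂(1/4)]
  = 0.5000 + 0.5000 + 0.5000
  = 1.5000 bits

I(A;B) = H(A) + H(B) - H(A,B)
  = 1.0000 + 0.8113 - 1.5000
  = 0.3113 bits

I(A;B) = 0.3113 bits > I(X;Y) = 0.0000 bits, so (A, B) has the higher mutual information (stronger dependence).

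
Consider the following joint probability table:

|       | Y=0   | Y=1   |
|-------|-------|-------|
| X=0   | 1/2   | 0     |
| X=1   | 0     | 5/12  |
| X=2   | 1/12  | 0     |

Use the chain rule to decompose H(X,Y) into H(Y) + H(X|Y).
By the chain rule: H(X,Y) = H(Y) + H(X|Y)

Marginal P(Y) (column sums):
  P(Y=0) = 1/2 + 0 + 1/12 = 7/12
  P(Y=1) = 0 + 5/12 + 0 = 5/12
H(Y) = -[(7/12)·log₂(7/12) + (5/12)·log₂(5/12)]
  = 0.4536 + 0.5263
  = 0.9799 bits
H(X|Y) = -Σ P(X,Y)·log₂ P(X|Y), where P(X|Y) = P(X,Y) / P(Y)
  (cells with P(X,Y) = 0 contribute 0)
  (X=0,Y=0): P(X|Y) = (1/2)/(7/12) = 6/7;  -(1/2)·log₂(6/7) = 0.1112
  (X=1,Y=1): P(X|Y) = (5/12)/(5/12) = 1;  -(5/12)·log₂(1) = 0.0000
  (X=2,Y=0): P(X|Y) = (1/12)/(7/12) = 1/7;  -(1/12)·log₂(1/7) = 0.2339
H(X|Y) = 0.1112 + 0.0000 + 0.2339
  = 0.3451 bits

H(X,Y) = H(Y) + H(X|Y) = 0.9799 + 0.3451 = 1.3250 bits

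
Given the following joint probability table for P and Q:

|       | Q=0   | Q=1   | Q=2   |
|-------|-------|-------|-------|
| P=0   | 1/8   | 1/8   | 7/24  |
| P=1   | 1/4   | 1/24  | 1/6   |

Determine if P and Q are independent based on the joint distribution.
Marginal P(P) (row sums):
  P(P=0) = 1/8 + 1/8 + 7/24 = 13/24
  P(P=1) = 1/4 + 1/24 + 1/6 = 11/24
Marginal P(Q) (column sums):
  P(Q=0) = 1/8 + 1/4 = 3/8
  P(Q=1) = 1/8 + 1/24 = 1/6
  P(Q=2) = 7/24 + 1/6 = 11/24

P and Q are independent iff P(P=i,Q=j) = P(P=i)·P(Q=j) for every cell.
  P(P=0)·P(Q=0) = 13/24 × 3/8 = 13/64, but P(P=0,Q=0) = 1/8 ✗

No, P and Q are not independent. Quantitatively, I(P;Q) > 0:

H(P) = -[(13/24)·log₂(13/24) + (11/24)·log₂(11/24)]
  = 0.4791 + 0.5159
  = 0.9950 bits
H(Q) = -[(3/8)·log₂(3/8) + (1/6)·log₂(1/6) + (11/24)·log₂(11/24)]
  = 0.5306 + 0.4308 + 0.5159
  = 1.4773 bits
H(P,Q) = -[(1/8)·log₂(1/8) + (1/8)·log₂(1/8) + (7/24)·log₂(7/24) + (1/4)·log₂(1/4) + (1/24)·log₂(1/24) + (1/6)·log₂(1/6)]
  = 0.3750 + 0.3750 + 0.5185 + 0.5000 + 0.1910 + 0.4308
  = 2.3903 bits
I(P;Q) = H(P) + H(Q) - H(P,Q) = 0.9950 + 1.4773 - 2.3903 = 0.0820 bits > 0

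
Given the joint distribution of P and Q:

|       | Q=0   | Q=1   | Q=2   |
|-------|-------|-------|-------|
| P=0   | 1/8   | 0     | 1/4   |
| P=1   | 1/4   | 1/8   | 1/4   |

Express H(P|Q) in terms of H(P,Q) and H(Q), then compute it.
H(P|Q) = H(P,Q) - H(Q)

Marginal P(Q) (column sums):
  P(Q=0) = 1/8 + 1/4 = 3/8
  P(Q=1) = 0 + 1/8 = 1/8
  P(Q=2) = 1/4 + 1/4 = 1/2

H(P,Q) = -[(1/8)·log₂(1/8) + (1/4)·log₂(1/4) + (1/4)·log₂(1/4) + (1/8)·log₂(1/8) + (1/4)·log₂(1/4)]
  = 0.3750 + 0.5000 + 0.5000 + 0.3750 + 0.5000
  = 2.2500 bits
H(Q) = -[(3/8)·log₂(3/8) + (1/8)·log₂(1/8) + (1/2)·log₂(1/2)]
  = 0.5306 + 0.3750 + 0.5000
  = 1.4056 bits

H(P|Q) = 2.2500 - 1.4056 = 0.8444 bits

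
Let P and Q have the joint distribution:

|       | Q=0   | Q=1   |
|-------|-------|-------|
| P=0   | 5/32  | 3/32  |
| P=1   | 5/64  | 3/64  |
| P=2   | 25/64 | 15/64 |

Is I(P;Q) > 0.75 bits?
Marginal P(P) (row sums):
  P(P=0) = 5/32 + 3/32 = 1/4
  P(P=1) = 5/64 + 3/64 = 1/8
  P(P=2) = 25/64 + 15/64 = 5/8
Marginal P(Q) (column sums):
  P(Q=0) = 5/32 + 5/64 + 25/64 = 5/8
  P(Q=1) = 3/32 + 3/64 + 15/64 = 3/8

H(P) = -[(1/4)·log₂(1/4) + (1/8)·log₂(1/8) + (5/8)·log₂(5/8)]
  = 0.5000 + 0.3750 + 0.4238
  = 1.2988 bits
H(Q) = -[(5/8)·log₂(5/8) + (3/8)·log₂(3/8)]
  = 0.4238 + 0.5306
  = 0.9544 bits
H(P,Q) = -[(5/32)·log₂(5/32) + (3/32)·log₂(3/32) + (5/64)·log₂(5/64) + (3/64)·log₂(3/64) + (25/64)·log₂(25/64) + (15/64)·log₂(15/64)]
  = 0.4184 + 0.3202 + 0.2873 + 0.2070 + 0.5297 + 0.4906
  = 2.2532 bits

I(P;Q) = H(P) + H(Q) - H(P,Q)
  = 1.2988 + 0.9544 - 2.2532
  = 0.0000 bits

No. I(P;Q) = 0.0000 bits, which is ≤ 0.75 bits.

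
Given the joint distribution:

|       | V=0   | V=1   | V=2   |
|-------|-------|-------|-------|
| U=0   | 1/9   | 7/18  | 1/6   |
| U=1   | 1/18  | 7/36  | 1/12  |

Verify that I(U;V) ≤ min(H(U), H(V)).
Marginal P(U) (row sums):
  P(U=0) = 1/9 + 7/18 + 1/6 = 2/3
  P(U=1) = 1/18 + 7/36 + 1/12 = 1/3
Marginal P(V) (column sums):
  P(V=0) = 1/9 + 1/18 = 1/6
  P(V=1) = 7/18 + 7/36 = 7/12
  P(V=2) = 1/6 + 1/12 = 1/4

H(U) = -[(2/3)·log₂(2/3) + (1/3)·log₂(1/3)]
  = 0.3900 + 0.5283
  = 0.9183 bits
H(V) = -[(1/6)·log₂(1/6) + (7/12)·log₂(7/12) + (1/4)·log₂(1/4)]
  = 0.4308 + 0.4536 + 0.5000
  = 1.3844 bits
H(U,V) = -[(1/9)·log₂(1/9) + (7/18)·log₂(7/18) + (1/6)·log₂(1/6) + (1/18)·log₂(1/18) + (7/36)·log₂(7/36) + (1/12)·log₂(1/12)]
  = 0.3522 + 0.5299 + 0.4308 + 0.2317 + 0.4594 + 0.2987
  = 2.3027 bits

I(U;V) = H(U) + H(V) - H(U,V)
  = 0.9183 + 1.3844 - 2.3027
  = 0.0000 bits

min(H(U), H(V)) = min(0.9183, 1.3844) = 0.9183 bits
Since 0.0000 ≤ 0.9183, the bound is satisfied ✓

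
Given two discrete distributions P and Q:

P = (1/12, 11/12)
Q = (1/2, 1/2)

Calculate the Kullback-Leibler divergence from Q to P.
D(P||Q) = Σ P(i) log₂(P(i)/Q(i))
  i=0: (1/12) × log₂((1/12)/(1/2)) = (1/12) × log₂(1/6) = -0.2154
  i=1: (11/12) × log₂((11/12)/(1/2)) = (11/12) × log₂(11/6) = 0.8016
D(P||Q) = -0.2154 + 0.8016
  = 0.5862 bits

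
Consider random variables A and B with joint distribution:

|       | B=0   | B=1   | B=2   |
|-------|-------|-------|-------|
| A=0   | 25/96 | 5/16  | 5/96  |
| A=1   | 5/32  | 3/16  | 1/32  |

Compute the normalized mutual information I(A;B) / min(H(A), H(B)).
Marginal P(A) (row sums):
  P(A=0) = 25/96 + 5/16 + 5/96 = 5/8
  P(A=1) = 5/32 + 3/16 + 1/32 = 3/8
Marginal P(B) (column sums):
  P(B=0) = 25/96 + 5/32 = 5/12
  P(B=1) = 5/16 + 3/16 = 1/2
  P(B=2) = 5/96 + 1/32 = 1/12

H(A) = -[(5/8)·log₂(5/8) + (3/8)·log₂(3/8)]
  = 0.4238 + 0.5306
  = 0.9544 bits
H(B) = -[(5/12)·log₂(5/12) + (1/2)·log₂(1/2) + (1/12)·log₂(1/12)]
  = 0.5263 + 0.5000 + 0.2987
  = 1.3250 bits
H(A,B) = -[(25/96)·log₂(25/96) + (5/16)·log₂(5/16) + (5/96)·log₂(5/96) + (5/32)·log₂(5/32) + (3/16)·log₂(3/16) + (1/32)·log₂(1/32)]
  = 0.5055 + 0.5244 + 0.2220 + 0.4184 + 0.4528 + 0.1563
  = 2.2794 bits

I(A;B) = H(A) + H(B) - H(A,B)
  = 0.9544 + 1.3250 - 2.2794
  = 0.0000 bits

min(H(A), H(B)) = min(0.9544, 1.3250) = 0.9544 bits
Normalized MI = 0.0000 / 0.9544 = 0.0000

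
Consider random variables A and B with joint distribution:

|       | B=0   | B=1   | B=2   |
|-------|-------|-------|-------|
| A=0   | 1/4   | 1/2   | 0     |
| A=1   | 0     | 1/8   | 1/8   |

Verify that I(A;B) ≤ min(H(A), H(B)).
Marginal P(A) (row sums):
  P(A=0) = 1/4 + 1/2 + 0 = 3/4
  P(A=1) = 0 + 1/8 + 1/8 = 1/4
Marginal P(B) (column sums):
  P(B=0) = 1/4 + 0 = 1/4
  P(B=1) = 1/2 + 1/8 = 5/8
  P(B=2) = 0 + 1/8 = 1/8

H(A) = -[(3/4)·log₂(3/4) + (1/4)·log₂(1/4)]
  = 0.3113 + 0.5000
  = 0.8113 bits
H(B) = -[(1/4)·log₂(1/4) + (5/8)·log₂(5/8) + (1/8)·log₂(1/8)]
  = 0.5000 + 0.4238 + 0.3750
  = 1.2988 bits
H(A,B) = -[(1/4)·log₂(1/4) + (1/2)·log₂(1/2) + (1/8)·log₂(1/8) + (1/8)·log₂(1/8)]
  = 0.5000 + 0.5000 + 0.3750 + 0.3750
  = 1.7500 bits

I(A;B) = H(A) + H(B) - H(A,B)
  = 0.8113 + 1.2988 - 1.7500
  = 0.3601 bits

min(H(A), H(B)) = min(0.8113, 1.2988) = 0.8113 bits
Since 0.3601 ≤ 0.8113, the bound is satisfied ✓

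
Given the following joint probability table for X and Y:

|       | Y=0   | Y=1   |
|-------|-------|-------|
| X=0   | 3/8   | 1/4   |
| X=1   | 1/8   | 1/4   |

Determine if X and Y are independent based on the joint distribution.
Marginal P(X) (row sums):
  P(X=0) = 3/8 + 1/4 = 5/8
  P(X=1) = 1/8 + 1/4 = 3/8
Marginal P(Y) (column sums):
  P(Y=0) = 3/8 + 1/8 = 1/2
  P(Y=1) = 1/4 + 1/4 = 1/2

X and Y are independent iff P(X=i,Y=j) = P(X=i)·P(Y=j) for every cell.
  P(X=0)·P(Y=0) = 5/8 × 1/2 = 5/16, but P(X=0,Y=0) = 3/8 ✗

No, X and Y are not independent. Quantitatively, I(X;Y) > 0:

H(X) = -[(5/8)·log₂(5/8) + (3/8)·log₂(3/8)]
  = 0.4238 + 0.5306
  = 0.9544 bits
H(Y) = -[(1/2)·log₂(1/2) + (1/2)·log₂(1/2)]
  = 0.5000 + 0.5000
  = 1.0000 bits
H(X,Y) = -[(3/8)·log₂(3/8) + (1/4)·log₂(1/4) + (1/8)·log₂(1/8) + (1/4)·log₂(1/4)]
  = 0.5306 + 0.5000 + 0.3750 + 0.5000
  = 1.9056 bits
I(X;Y) = H(X) + H(Y) - H(X,Y) = 0.9544 + 1.0000 - 1.9056 = 0.0488 bits > 0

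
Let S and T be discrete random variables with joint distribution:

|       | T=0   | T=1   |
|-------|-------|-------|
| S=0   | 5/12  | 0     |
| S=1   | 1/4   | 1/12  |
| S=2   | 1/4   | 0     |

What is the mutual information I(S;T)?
Marginal P(S) (row sums):
  P(S=0) = 5/12 + 0 = 5/12
  P(S=1) = 1/4 + 1/12 = 1/3
  P(S=2) = 1/4 + 0 = 1/4
Marginal P(T) (column sums):
  P(T=0) = 5/12 + 1/4 + 1/4 = 11/12
  P(T=1) = 0 + 1/12 + 0 = 1/12

H(S) = -[(5/12)·log₂(5/12) + (1/3)·log₂(1/3) + (1/4)·log₂(1/4)]
  = 0.5263 + 0.5283 + 0.5000
  = 1.5546 bits
H(T) = -[(11/12)·log₂(11/12) + (1/12)·log₂(1/12)]
  = 0.1151 + 0.2987
  = 0.4138 bits
H(S,T) = -[(5/12)·log₂(5/12) + (1/4)·log₂(1/4) + (1/12)·log₂(1/12) + (1/4)·log₂(1/4)]
  = 0.5263 + 0.5000 + 0.2987 + 0.5000
  = 1.8250 bits

I(S;T) = H(S) + H(T) - H(S,T)
  = 1.5546 + 0.4138 - 1.8250
  = 0.1434 bits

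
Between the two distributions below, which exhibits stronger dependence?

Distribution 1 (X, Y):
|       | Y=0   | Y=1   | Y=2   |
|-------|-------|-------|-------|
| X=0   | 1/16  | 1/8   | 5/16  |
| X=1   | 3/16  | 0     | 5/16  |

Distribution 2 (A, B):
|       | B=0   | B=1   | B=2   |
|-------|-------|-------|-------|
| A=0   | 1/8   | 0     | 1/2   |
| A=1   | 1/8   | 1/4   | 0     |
Distribution 1 (X, Y):
Marginal P(X) (row sums):
  P(X=0) = 1/16 + 1/8 + 5/16 = 1/2
  P(X=1) = 3/16 + 0 + 5/16 = 1/2
Marginal P(Y) (column sums):
  P(Y=0) = 1/16 + 3/16 = 1/4
  P(Y=1) = 1/8 + 0 = 1/8
  P(Y=2) = 5/16 + 5/16 = 5/8

H(X) = -[(1/2)·log₂(1/2) + (1/2)·log₂(1/2)]
  = 0.5000 + 0.5000
  = 1.0000 bits
H(Y) = -[(1/4)·log₂(1/4) + (1/8)·log₂(1/8) + (5/8)·log₂(5/8)]
  = 0.5000 + 0.3750 + 0.4238
  = 1.2988 bits
H(X,Y) = -[(1/16)·log₂(1/16) + (1/8)·log₂(1/8) + (5/16)·log₂(5/16) + (3/16)·log₂(3/16) + (5/16)·log₂(5/16)]
  = 0.2500 + 0.3750 + 0.5244 + 0.4528 + 0.5244
  = 2.1266 bits

I(X;Y) = H(X) + H(Y) - H(X,Y)
  = 1.0000 + 1.2988 - 2.1266
  = 0.1722 bits

Distribution 2 (A, B):
Marginal P(A) (row sums):
  P(A=0) = 1/8 + 0 + 1/2 = 5/8
  P(A=1) = 1/8 + 1/4 + 0 = 3/8
Marginal P(B) (column sums):
  P(B=0) = 1/8 + 1/8 = 1/4
  P(B=1) = 0 + 1/4 = 1/4
  P(B=2) = 1/2 + 0 = 1/2

H(A) = -[(5/8)·log₂(5/8) + (3/8)·log₂(3/8)]
  = 0.4238 + 0.5306
  = 0.9544 bits
H(B) = -[(1/4)·log₂(1/4) + (1/4)·log₂(1/4) + (1/2)·log₂(1/2)]
  = 0.5000 + 0.5000 + 0.5000
  = 1.5000 bits
H(A,B) = -[(1/8)·log₂(1/8) + (1/2)·log₂(1/2) + (1/8)·log₂(1/8) + (1/4)·log₂(1/4)]
  = 0.3750 + 0.5000 + 0.3750 + 0.5000
  = 1.7500 bits

I(A;B) = H(A) + H(B) - H(A,B)
  = 0.9544 + 1.5000 - 1.7500
  = 0.7044 bits

I(A;B) = 0.7044 bits > I(X;Y) = 0.1722 bits, so (A, B) has the higher mutual information (stronger dependence).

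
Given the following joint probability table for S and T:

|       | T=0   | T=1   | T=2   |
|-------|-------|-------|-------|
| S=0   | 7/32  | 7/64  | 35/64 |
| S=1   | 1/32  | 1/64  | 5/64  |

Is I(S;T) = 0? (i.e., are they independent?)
Marginal P(S) (row sums):
  P(S=0) = 7/32 + 7/64 + 35/64 = 7/8
  P(S=1) = 1/32 + 1/64 + 5/64 = 1/8
Marginal P(T) (column sums):
  P(T=0) = 7/32 + 1/32 = 1/4
  P(T=1) = 7/64 + 1/64 = 1/8
  P(T=2) = 35/64 + 5/64 = 5/8

S and T are independent iff P(S=i,T=j) = P(S=i)·P(T=j) for every cell.
  P(S=0)·P(T=0) = 7/8 × 1/4 = 7/32 = P(S=0,T=0) ✓
  P(S=0)·P(T=1) = 7/8 × 1/8 = 7/64 = P(S=0,T=1) ✓
  P(S=0)·P(T=2) = 7/8 × 5/8 = 35/64 = P(S=0,T=2) ✓
  P(S=1)·P(T=0) = 1/8 × 1/4 = 1/32 = P(S=1,T=0) ✓
  P(S=1)·P(T=1) = 1/8 × 1/8 = 1/64 = P(S=1,T=1) ✓
  P(S=1)·P(T=2) = 1/8 × 5/8 = 5/64 = P(S=1,T=2) ✓

Yes, S and T are independent: every cell factors, so I(S;T) = 0 bits.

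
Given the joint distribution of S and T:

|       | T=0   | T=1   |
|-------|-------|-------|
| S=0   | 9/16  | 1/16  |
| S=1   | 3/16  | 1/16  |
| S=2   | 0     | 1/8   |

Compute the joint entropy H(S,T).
H(S,T) = -Σ P(S,T) log₂ P(S,T), summed over the non-zero cells:
H(S,T) = -[(9/16)·log₂(9/16) + (1/16)·log₂(1/16) + (3/16)·log₂(3/16) + (1/16)·log₂(1/16) + (1/8)·log₂(1/8)]
  = 0.4669 + 0.2500 + 0.4528 + 0.2500 + 0.3750
  = 1.7947 bits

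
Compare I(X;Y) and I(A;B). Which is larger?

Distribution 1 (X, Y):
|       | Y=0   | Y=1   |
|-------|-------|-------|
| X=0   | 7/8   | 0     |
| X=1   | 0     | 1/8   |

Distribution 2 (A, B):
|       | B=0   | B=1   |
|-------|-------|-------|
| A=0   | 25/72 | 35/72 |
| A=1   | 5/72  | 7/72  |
Distribution 1 (X, Y):
Marginal P(X) (row sums):
  P(X=0) = 7/8 + 0 = 7/8
  P(X=1) = 0 + 1/8 = 1/8
Marginal P(Y) (column sums):
  P(Y=0) = 7/8 + 0 = 7/8
  P(Y=1) = 0 + 1/8 = 1/8

H(X) = -[(7/8)·log₂(7/8) + (1/8)·log₂(1/8)]
  = 0.1686 + 0.3750
  = 0.5436 bits
H(Y) = -[(7/8)·log₂(7/8) + (1/8)·log₂(1/8)]
  = 0.1686 + 0.3750
  = 0.5436 bits
H(X,Y) = -[(7/8)·log₂(7/8) + (1/8)·log₂(1/8)]
  = 0.1686 + 0.3750
  = 0.5436 bits

I(X;Y) = H(X) + H(Y) - H(X,Y)
  = 0.5436 + 0.5436 - 0.5436
  = 0.5436 bits

Distribution 2 (A, B):
Marginal P(A) (row sums):
  P(A=0) = 25/72 + 35/72 = 5/6
  P(A=1) = 5/72 + 7/72 = 1/6
Marginal P(B) (column sums):
  P(B=0) = 25/72 + 5/72 = 5/12
  P(B=1) = 35/72 + 7/72 = 7/12

H(A) = -[(5/6)·log₂(5/6) + (1/6)·log₂(1/6)]
  = 0.2192 + 0.4308
  = 0.6500 bits
H(B) = -[(5/12)·log₂(5/12) + (7/12)·log₂(7/12)]
  = 0.5263 + 0.4536
  = 0.9799 bits
H(A,B) = -[(25/72)·log₂(25/72) + (35/72)·log₂(35/72) + (5/72)·log₂(5/72) + (7/72)·log₂(7/72)]
  = 0.5299 + 0.5059 + 0.2672 + 0.3269
  = 1.6299 bits

I(A;B) = H(A) + H(B) - H(A,B)
  = 0.6500 + 0.9799 - 1.6299
  = 0.0000 bits

I(X;Y) = 0.5436 bits > I(A;B) = 0.0000 bits, so (X, Y) has the higher mutual information (stronger dependence).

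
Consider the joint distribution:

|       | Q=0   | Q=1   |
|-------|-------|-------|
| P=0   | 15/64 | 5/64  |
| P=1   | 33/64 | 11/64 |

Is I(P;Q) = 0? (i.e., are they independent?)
Marginal P(P) (row sums):
  P(P=0) = 15/64 + 5/64 = 5/16
  P(P=1) = 33/64 + 11/64 = 11/16
Marginal P(Q) (column sums):
  P(Q=0) = 15/64 + 33/64 = 3/4
  P(Q=1) = 5/64 + 11/64 = 1/4

P and Q are independent iff P(P=i,Q=j) = P(P=i)·P(Q=j) for every cell.
  P(P=0)·P(Q=0) = 5/16 × 3/4 = 15/64 = P(P=0,Q=0) ✓
  P(P=0)·P(Q=1) = 5/16 × 1/4 = 5/64 = P(P=0,Q=1) ✓
  P(P=1)·P(Q=0) = 11/16 × 3/4 = 33/64 = P(P=1,Q=0) ✓
  P(P=1)·P(Q=1) = 11/16 × 1/4 = 11/64 = P(P=1,Q=1) ✓

Yes, P and Q are independent: every cell factors, so I(P;Q) = 0 bits.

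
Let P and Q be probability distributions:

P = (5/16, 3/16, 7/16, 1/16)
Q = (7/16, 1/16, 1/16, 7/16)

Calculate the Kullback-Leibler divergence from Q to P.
D(P||Q) = Σ P(i) log₂(P(i)/Q(i))
  i=0: (5/16) × log₂((5/16)/(7/16)) = (5/16) × log₂(5/7) = -0.1517
  i=1: (3/16) × log₂((3/16)/(1/16)) = (3/16) × log₂(3) = 0.2972
  i=2: (7/16) × log₂((7/16)/(1/16)) = (7/16) × log₂(7) = 1.2282
  i=3: (1/16) × log₂((1/16)/(7/16)) = (1/16) × log₂(1/7) = -0.1755
D(P||Q) = -0.1517 + 0.2972 + 1.2282 - 0.1755
  = 1.1982 bits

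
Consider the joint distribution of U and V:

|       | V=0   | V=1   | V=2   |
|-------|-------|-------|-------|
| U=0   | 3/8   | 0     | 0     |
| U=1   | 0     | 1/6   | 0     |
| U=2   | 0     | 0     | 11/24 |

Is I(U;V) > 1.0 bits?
Marginal P(U) (row sums):
  P(U=0) = 3/8 + 0 + 0 = 3/8
  P(U=1) = 0 + 1/6 + 0 = 1/6
  P(U=2) = 0 + 0 + 11/24 = 11/24
Marginal P(V) (column sums):
  P(V=0) = 3/8 + 0 + 0 = 3/8
  P(V=1) = 0 + 1/6 + 0 = 1/6
  P(V=2) = 0 + 0 + 11/24 = 11/24

H(U) = -[(3/8)·log₂(3/8) + (1/6)·log₂(1/6) + (11/24)·log₂(11/24)]
  = 0.5306 + 0.4308 + 0.5159
  = 1.4773 bits
H(V) = -[(3/8)·log₂(3/8) + (1/6)·log₂(1/6) + (11/24)·log₂(11/24)]
  = 0.5306 + 0.4308 + 0.5159
  = 1.4773 bits
H(U,V) = -[(3/8)·log₂(3/8) + (1/6)·log₂(1/6) + (11/24)·log₂(11/24)]
  = 0.5306 + 0.4308 + 0.5159
  = 1.4773 bits

I(U;V) = H(U) + H(V) - H(U,V)
  = 1.4773 + 1.4773 - 1.4773
  = 1.4773 bits

Yes. I(U;V) = 1.4773 bits, which is > 1.0 bits.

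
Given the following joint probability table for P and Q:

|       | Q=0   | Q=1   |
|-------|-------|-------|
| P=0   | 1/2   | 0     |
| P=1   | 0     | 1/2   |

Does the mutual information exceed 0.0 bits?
Marginal P(P) (row sums):
  P(P=0) = 1/2 + 0 = 1/2
  P(P=1) = 0 + 1/2 = 1/2
Marginal P(Q) (column sums):
  P(Q=0) = 1/2 + 0 = 1/2
  P(Q=1) = 0 + 1/2 = 1/2

H(P) = -[(1/2)·log₂(1/2) + (1/2)·log₂(1/2)]
  = 0.5000 + 0.5000
  = 1.0000 bits
H(Q) = -[(1/2)·log₂(1/2) + (1/2)·log₂(1/2)]
  = 0.5000 + 0.5000
  = 1.0000 bits
H(P,Q) = -[(1/2)·log₂(1/2) + (1/2)·log₂(1/2)]
  = 0.5000 + 0.5000
  = 1.0000 bits

I(P;Q) = H(P) + H(Q) - H(P,Q)
  = 1.0000 + 1.0000 - 1.0000
  = 1.0000 bits

Yes. I(P;Q) = 1.0000 bits, which is > 0.0 bits.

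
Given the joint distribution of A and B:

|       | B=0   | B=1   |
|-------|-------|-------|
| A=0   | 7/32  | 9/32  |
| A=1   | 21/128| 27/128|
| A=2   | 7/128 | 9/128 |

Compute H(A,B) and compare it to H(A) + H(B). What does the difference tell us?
Marginal P(A) (row sums):
  P(A=0) = 7/32 + 9/32 = 1/2
  P(A=1) = 21/128 + 27/128 = 3/8
  P(A=2) = 7/128 + 9/128 = 1/8
Marginal P(B) (column sums):
  P(B=0) = 7/32 + 21/128 + 7/128 = 7/16
  P(B=1) = 9/32 + 27/128 + 9/128 = 9/16

H(A,B) = -[(7/32)·log₂(7/32) + (9/32)·log₂(9/32) + (21/128)·log₂(21/128) + (27/128)·log₂(27/128) + (7/128)·log₂(7/128) + (9/128)·log₂(9/128)]
  = 0.4796 + 0.5147 + 0.4278 + 0.4736 + 0.2293 + 0.2693
  = 2.3943 bits
H(A) = -[(1/2)·log₂(1/2) + (3/8)·log₂(3/8) + (1/8)·log₂(1/8)]
  = 0.5000 + 0.5306 + 0.3750
  = 1.4056 bits
H(B) = -[(7/16)·log₂(7/16) + (9/16)·log₂(9/16)]
  = 0.5218 + 0.4669
  = 0.9887 bits

H(A) + H(B) = 1.4056 + 0.9887 = 2.3943 bits
Difference: H(A) + H(B) - H(A,B) = 2.3943 - 2.3943 = 0.0000 bits = I(A;B)

The difference is the mutual information; it is 0 here, so A and B are independent (the joint entropy equals the sum of the marginal entropies).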